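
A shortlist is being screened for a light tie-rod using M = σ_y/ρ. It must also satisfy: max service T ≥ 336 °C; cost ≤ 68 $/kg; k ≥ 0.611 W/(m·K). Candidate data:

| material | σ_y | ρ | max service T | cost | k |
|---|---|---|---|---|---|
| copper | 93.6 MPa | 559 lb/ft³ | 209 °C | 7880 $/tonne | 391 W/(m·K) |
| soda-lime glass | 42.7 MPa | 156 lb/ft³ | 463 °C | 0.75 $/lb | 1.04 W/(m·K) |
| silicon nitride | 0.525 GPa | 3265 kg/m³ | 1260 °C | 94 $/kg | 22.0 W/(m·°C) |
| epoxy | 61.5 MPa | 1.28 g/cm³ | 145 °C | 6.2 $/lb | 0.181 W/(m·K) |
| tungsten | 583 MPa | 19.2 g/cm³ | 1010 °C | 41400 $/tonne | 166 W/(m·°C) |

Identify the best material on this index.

tungsten

Screen on constraints: max service T ≥ 336 °C; cost ≤ 68 $/kg; k ≥ 0.611 W/(m·K). Survivors: soda-lime glass, tungsten.
Normalizing units and computing the index:
  soda-lime glass: σ_y = 42.70 MPa, ρ = 2499 kg/m³
  tungsten: σ_y = 583.0 MPa, ρ = 19200 kg/m³
  tungsten: M = 30.4 kN·m/kg
  soda-lime glass: M = 17.1 kN·m/kg
Highest index: tungsten.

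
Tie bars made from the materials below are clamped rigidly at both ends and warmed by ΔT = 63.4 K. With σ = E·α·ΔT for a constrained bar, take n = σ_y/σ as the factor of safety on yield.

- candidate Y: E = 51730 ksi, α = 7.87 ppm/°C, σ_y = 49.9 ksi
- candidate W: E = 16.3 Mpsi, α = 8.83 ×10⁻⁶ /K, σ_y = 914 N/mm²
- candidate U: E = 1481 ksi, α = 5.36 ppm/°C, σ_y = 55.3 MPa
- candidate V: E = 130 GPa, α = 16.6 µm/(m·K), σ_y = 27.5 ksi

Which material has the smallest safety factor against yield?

Per material, after unit conversion:
  candidate Y: E = 356.7, α = 7.87, σ_y = 344.0 → σ = 178 MPa, n = 1.93
  candidate W: E = 112.4, α = 8.83, σ_y = 914.0 → σ = 62.9 MPa, n = 14.5
  candidate U: E = 10.21, α = 5.36, σ_y = 55.30 → σ = 3.47 MPa, n = 15.9
  candidate V: E = 130.0, α = 16.6, σ_y = 189.6 → σ = 137 MPa, n = 1.39
The minimum is candidate V at n = 1.39.

candidate V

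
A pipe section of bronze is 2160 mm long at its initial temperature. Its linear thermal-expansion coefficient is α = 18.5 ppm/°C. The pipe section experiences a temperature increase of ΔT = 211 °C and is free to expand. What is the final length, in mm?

2168.4 mm

ΔL = α·L₀·ΔT = 18.5×10⁻⁶ × 2160 mm × 211.0 K = 8.43 mm.
L = L₀ + ΔL = 2160 + 8.43 = 2168.4 mm.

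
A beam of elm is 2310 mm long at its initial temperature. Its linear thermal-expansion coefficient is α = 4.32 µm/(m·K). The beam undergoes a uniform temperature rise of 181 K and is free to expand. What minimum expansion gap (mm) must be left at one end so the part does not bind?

1.81 mm

ΔL = α·L₀·ΔT = 4.32×10⁻⁶ × 2310 mm × 181.0 K = 1.81 mm.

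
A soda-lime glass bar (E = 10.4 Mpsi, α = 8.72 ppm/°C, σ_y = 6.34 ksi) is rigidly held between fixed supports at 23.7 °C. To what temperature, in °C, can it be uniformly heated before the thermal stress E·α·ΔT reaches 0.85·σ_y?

E = 10.4 Mpsi = 71.71 GPa.
σ_y = 6.34 ksi = 43.71 MPa.
E·α·ΔT = 37.16 MPa ⇒ ΔT = 37.16 / (71.71×10³ × 8.72×10⁻⁶) = 59.42 K.
T = 23.7 + 59.42 = 83.12 °C.

83.1 °C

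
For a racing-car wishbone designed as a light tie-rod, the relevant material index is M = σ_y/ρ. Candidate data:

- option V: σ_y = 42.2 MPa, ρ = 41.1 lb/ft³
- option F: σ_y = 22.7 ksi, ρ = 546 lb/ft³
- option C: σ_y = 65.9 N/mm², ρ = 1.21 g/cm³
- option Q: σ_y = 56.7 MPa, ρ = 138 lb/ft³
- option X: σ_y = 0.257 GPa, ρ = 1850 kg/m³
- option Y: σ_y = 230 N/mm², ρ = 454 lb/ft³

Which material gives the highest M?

In SI units:
  option V: σ_y = 42.20 MPa, ρ = 658.4 kg/m³
  option F: σ_y = 156.5 MPa, ρ = 8746 kg/m³
  option C: σ_y = 65.90 MPa, ρ = 1210 kg/m³
  option Q: σ_y = 56.70 MPa, ρ = 2211 kg/m³
  option X: σ_y = 257.0 MPa, ρ = 1850 kg/m³
  option Y: σ_y = 230.0 MPa, ρ = 7272 kg/m³
  option X: M = 139 kN·m/kg
  option V: M = 64.1 kN·m/kg
  option C: M = 54.5 kN·m/kg
  option Y: M = 31.6 kN·m/kg
  option Q: M = 25.6 kN·m/kg
  option F: M = 17.9 kN·m/kg
Option X ranks first.

option X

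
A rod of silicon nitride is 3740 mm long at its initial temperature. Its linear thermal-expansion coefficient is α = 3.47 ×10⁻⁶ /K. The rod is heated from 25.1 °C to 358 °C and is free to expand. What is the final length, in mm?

3744.3 mm

ΔT = 358 − 25.1 = 332.9 K.
ΔL = α·L₀·ΔT = 3.47×10⁻⁶ × 3740 mm × 332.9 K = 4.32 mm.
L = L₀ + ΔL = 3740 + 4.32 = 3744.3 mm.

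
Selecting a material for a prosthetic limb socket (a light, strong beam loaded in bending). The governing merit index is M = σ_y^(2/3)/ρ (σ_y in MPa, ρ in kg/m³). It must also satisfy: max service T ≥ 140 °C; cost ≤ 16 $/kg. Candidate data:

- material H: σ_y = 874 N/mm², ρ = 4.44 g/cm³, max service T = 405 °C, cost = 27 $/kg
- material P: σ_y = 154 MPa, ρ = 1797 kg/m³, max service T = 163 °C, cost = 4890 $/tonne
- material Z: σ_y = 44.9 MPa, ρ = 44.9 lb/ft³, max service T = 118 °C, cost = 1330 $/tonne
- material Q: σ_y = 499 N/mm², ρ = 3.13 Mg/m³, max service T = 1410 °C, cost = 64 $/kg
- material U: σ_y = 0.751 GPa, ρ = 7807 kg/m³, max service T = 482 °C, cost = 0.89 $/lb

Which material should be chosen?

Screen on constraints: max service T ≥ 140 °C; cost ≤ 16 $/kg. Survivors: material P, material U.
Putting every candidate on a common basis:
  material P: σ_y = 154.0 MPa, ρ = 1797 kg/m³
  material U: σ_y = 751.0 MPa, ρ = 7807 kg/m³
  material P: M = 16.0×10⁻³
  material U: M = 10.6×10⁻³
Material P ranks first.

material P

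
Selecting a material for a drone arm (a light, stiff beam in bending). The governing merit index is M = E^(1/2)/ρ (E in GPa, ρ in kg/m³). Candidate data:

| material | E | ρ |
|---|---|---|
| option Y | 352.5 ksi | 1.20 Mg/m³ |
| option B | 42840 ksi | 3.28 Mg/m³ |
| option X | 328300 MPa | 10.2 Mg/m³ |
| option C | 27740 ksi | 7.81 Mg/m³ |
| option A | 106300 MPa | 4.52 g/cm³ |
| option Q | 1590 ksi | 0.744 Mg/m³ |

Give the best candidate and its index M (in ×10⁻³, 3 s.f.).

Convert each candidate to consistent units, then evaluate M:
  option Y: E = 2.430 GPa, ρ = 1200 kg/m³
  option B: E = 295.4 GPa, ρ = 3280 kg/m³
  option X: E = 328.3 GPa, ρ = 10200 kg/m³
  option C: E = 191.3 GPa, ρ = 7810 kg/m³
  option A: E = 106.3 GPa, ρ = 4520 kg/m³
  option Q: E = 10.96 GPa, ρ = 744.0 kg/m³
  option B: M = 5.24×10⁻³
  option Q: M = 4.45×10⁻³
  option A: M = 2.28×10⁻³
  option X: M = 1.78×10⁻³
  option C: M = 1.77×10⁻³
  option Y: M = 1.30×10⁻³
The maximum is for option B.

option B, M = 5.24×10⁻³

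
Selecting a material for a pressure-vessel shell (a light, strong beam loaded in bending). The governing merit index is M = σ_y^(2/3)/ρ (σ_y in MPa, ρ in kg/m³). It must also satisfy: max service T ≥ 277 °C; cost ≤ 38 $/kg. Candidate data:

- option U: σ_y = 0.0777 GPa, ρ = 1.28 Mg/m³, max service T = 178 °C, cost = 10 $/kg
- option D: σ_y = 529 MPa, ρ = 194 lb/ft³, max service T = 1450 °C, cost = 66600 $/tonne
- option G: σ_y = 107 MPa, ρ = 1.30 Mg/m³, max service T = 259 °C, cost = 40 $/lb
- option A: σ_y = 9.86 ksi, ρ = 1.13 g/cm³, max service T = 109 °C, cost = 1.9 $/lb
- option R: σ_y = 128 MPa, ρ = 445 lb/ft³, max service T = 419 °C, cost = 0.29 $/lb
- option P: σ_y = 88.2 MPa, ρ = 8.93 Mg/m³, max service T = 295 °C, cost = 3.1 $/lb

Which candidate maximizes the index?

Screen on constraints: max service T ≥ 277 °C; cost ≤ 38 $/kg. Survivors: option R, option P.
Putting every candidate on a common basis:
  option R: σ_y = 128.0 MPa, ρ = 7128 kg/m³
  option P: σ_y = 88.20 MPa, ρ = 8930 kg/m³
  option R: M = 3.56×10⁻³
  option P: M = 2.22×10⁻³
Option R ranks first.

option R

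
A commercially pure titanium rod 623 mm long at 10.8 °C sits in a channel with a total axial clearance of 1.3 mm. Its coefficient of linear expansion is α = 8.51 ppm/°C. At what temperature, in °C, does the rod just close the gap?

256 °C

α·L₀·ΔT = 1.3 mm ⇒ ΔT = 1.3 / (8.51×10⁻⁶ × 623.0) = 245.2 K.
T = 10.8 + 245.2 = 256.0 °C.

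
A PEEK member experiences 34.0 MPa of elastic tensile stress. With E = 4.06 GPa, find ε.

8.37×10⁻³

ε = σ/E = 34.0 / 4060 = 8.37×10⁻³.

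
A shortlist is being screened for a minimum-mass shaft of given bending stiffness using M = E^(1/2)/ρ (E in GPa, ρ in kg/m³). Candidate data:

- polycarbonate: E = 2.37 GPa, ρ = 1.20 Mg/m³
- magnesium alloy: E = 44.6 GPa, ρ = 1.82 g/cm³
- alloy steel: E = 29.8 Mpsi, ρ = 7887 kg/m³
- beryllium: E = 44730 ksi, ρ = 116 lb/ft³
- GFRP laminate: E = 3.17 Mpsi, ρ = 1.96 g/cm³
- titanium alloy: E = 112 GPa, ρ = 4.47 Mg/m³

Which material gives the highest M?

In SI units:
  polycarbonate: E = 2.370 GPa, ρ = 1200 kg/m³
  magnesium alloy: E = 44.60 GPa, ρ = 1820 kg/m³
  alloy steel: E = 205.5 GPa, ρ = 7887 kg/m³
  beryllium: E = 308.4 GPa, ρ = 1858 kg/m³
  GFRP laminate: E = 21.86 GPa, ρ = 1960 kg/m³
  titanium alloy: E = 112.0 GPa, ρ = 4470 kg/m³
  beryllium: M = 9.45×10⁻³
  magnesium alloy: M = 3.67×10⁻³
  GFRP laminate: M = 2.39×10⁻³
  titanium alloy: M = 2.37×10⁻³
  alloy steel: M = 1.82×10⁻³
  polycarbonate: M = 1.28×10⁻³
Beryllium has the largest M.

beryllium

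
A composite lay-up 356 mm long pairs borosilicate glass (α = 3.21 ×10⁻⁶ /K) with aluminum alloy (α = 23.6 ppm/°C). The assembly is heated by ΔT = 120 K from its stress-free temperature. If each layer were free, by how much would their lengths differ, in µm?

871 µm

Δα = |3.21 − 23.6|×10⁻⁶/K = 20.4×10⁻⁶/K.
ΔL_mismatch = Δα·L·ΔT = 20.4×10⁻⁶ × 356.0 mm × 120.0 K = 871 µm.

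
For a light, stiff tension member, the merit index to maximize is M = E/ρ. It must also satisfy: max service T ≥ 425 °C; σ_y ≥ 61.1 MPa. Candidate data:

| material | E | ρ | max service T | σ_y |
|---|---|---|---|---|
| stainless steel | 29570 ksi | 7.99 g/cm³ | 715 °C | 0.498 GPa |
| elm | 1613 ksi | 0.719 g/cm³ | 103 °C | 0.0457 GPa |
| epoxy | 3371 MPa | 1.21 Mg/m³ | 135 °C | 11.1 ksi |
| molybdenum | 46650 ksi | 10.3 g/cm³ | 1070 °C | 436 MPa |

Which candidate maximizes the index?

Screen on constraints: max service T ≥ 425 °C; σ_y ≥ 61.1 MPa. Survivors: stainless steel, molybdenum.
Convert each candidate to consistent units, then evaluate M:
  stainless steel: E = 203.9 GPa, ρ = 7990 kg/m³
  molybdenum: E = 321.6 GPa, ρ = 10300 kg/m³
  molybdenum: M = 31.2 MN·m/kg
  stainless steel: M = 25.5 MN·m/kg
Highest index: molybdenum.

molybdenum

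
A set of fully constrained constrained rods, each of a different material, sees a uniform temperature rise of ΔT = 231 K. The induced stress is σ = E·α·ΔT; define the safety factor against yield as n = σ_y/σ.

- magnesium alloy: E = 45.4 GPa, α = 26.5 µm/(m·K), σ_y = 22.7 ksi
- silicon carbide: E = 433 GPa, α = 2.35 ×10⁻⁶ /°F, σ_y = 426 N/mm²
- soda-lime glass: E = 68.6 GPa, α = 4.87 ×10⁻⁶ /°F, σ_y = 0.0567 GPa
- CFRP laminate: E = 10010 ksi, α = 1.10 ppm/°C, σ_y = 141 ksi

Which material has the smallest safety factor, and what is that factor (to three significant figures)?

Per material, after unit conversion:
  magnesium alloy: E = 45.40, α = 26.5, σ_y = 156.5 → σ = 278 MPa, n = 0.563
  silicon carbide: E = 433.0, α = 4.23, σ_y = 426.0 → σ = 423 MPa, n = 1.01
  soda-lime glass: E = 68.60, α = 8.77, σ_y = 56.70 → σ = 139 MPa, n = 0.408
  CFRP laminate: E = 69.02, α = 1.10, σ_y = 972.2 → σ = 17.5 MPa, n = 55.4
Soda-lime glass has the lowest safety factor, n = 0.408.

soda-lime glass, n = 0.408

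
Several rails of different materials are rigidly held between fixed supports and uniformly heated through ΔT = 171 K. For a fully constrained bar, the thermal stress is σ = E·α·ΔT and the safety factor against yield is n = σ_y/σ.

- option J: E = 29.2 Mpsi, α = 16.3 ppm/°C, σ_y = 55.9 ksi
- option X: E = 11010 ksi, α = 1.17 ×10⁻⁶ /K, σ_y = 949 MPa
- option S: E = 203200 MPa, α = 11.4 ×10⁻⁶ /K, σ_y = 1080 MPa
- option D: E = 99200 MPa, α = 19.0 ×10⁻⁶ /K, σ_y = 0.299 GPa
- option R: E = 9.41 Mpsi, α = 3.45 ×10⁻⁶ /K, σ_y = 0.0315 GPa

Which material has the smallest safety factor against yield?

In consistent units (E in GPa, α in ×10⁻⁶/K, σ_y in MPa):
  option J: E = 201.3, α = 16.3, σ_y = 385.4 → σ = 561 MPa, n = 0.687
  option X: E = 75.91, α = 1.17, σ_y = 949.0 → σ = 15.2 MPa, n = 62.5
  option S: E = 203.2, α = 11.4, σ_y = 1080 → σ = 396 MPa, n = 2.73
  option D: E = 99.20, α = 19.0, σ_y = 299.0 → σ = 322 MPa, n = 0.928
  option R: E = 64.88, α = 3.45, σ_y = 31.50 → σ = 38.3 MPa, n = 0.823
Option J has the lowest safety factor, n = 0.687.

option J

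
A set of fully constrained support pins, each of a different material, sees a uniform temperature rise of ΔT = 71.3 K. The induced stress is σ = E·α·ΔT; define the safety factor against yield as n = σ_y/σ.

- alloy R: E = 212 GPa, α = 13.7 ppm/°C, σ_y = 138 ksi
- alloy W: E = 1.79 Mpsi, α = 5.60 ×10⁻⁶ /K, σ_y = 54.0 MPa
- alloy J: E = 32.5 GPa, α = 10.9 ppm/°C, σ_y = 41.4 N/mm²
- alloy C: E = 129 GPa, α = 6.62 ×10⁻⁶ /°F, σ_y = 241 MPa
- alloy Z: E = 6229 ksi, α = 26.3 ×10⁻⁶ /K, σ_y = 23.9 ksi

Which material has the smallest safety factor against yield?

alloy J

In consistent units (E in GPa, α in ×10⁻⁶/K, σ_y in MPa):
  alloy R: E = 212.0, α = 13.7, σ_y = 951.5 → σ = 207 MPa, n = 4.59
  alloy W: E = 12.34, α = 5.60, σ_y = 54.00 → σ = 4.93 MPa, n = 11.0
  alloy J: E = 32.50, α = 10.9, σ_y = 41.40 → σ = 25.3 MPa, n = 1.64
  alloy C: E = 129.0, α = 11.9, σ_y = 241.0 → σ = 110 MPa, n = 2.20
  alloy Z: E = 42.95, α = 26.3, σ_y = 164.8 → σ = 80.5 MPa, n = 2.05
Alloy J has the lowest safety factor, n = 1.64.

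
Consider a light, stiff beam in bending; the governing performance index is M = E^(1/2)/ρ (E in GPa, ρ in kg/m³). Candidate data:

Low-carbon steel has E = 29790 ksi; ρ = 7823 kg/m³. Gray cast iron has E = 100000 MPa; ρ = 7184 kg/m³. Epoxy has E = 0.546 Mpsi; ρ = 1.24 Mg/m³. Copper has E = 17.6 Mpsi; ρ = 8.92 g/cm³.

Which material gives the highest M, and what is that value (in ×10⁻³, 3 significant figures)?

Normalizing units and computing the index:
  low-carbon steel: E = 205.4 GPa, ρ = 7823 kg/m³
  gray cast iron: E = 100.0 GPa, ρ = 7184 kg/m³
  epoxy: E = 3.765 GPa, ρ = 1240 kg/m³
  copper: E = 121.3 GPa, ρ = 8920 kg/m³
  low-carbon steel: M = 1.83×10⁻³
  epoxy: M = 1.56×10⁻³
  gray cast iron: M = 1.39×10⁻³
  copper: M = 1.23×10⁻³
The maximum is for low-carbon steel.

low-carbon steel, M = 1.83×10⁻³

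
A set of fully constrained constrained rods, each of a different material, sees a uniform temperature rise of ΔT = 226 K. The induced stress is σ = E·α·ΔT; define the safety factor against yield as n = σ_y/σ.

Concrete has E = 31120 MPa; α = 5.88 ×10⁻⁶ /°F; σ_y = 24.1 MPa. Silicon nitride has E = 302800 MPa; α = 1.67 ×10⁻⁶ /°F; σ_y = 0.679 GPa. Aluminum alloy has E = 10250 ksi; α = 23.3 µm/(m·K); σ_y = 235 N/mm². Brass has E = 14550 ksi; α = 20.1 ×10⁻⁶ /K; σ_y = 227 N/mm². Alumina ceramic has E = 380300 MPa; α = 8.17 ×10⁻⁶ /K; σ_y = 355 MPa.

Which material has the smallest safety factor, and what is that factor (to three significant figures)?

With everything in SI (GPa, ×10⁻⁶/K, MPa):
  concrete: E = 31.12, α = 10.6, σ_y = 24.10 → σ = 74.4 MPa, n = 0.324
  silicon nitride: E = 302.8, α = 3.01, σ_y = 679.0 → σ = 206 MPa, n = 3.30
  aluminum alloy: E = 70.67, α = 23.3, σ_y = 235.0 → σ = 372 MPa, n = 0.631
  brass: E = 100.3, α = 20.1, σ_y = 227.0 → σ = 456 MPa, n = 0.498
  alumina ceramic: E = 380.3, α = 8.17, σ_y = 355.0 → σ = 702 MPa, n = 0.506
The minimum is concrete at n = 0.324.

concrete, n = 0.324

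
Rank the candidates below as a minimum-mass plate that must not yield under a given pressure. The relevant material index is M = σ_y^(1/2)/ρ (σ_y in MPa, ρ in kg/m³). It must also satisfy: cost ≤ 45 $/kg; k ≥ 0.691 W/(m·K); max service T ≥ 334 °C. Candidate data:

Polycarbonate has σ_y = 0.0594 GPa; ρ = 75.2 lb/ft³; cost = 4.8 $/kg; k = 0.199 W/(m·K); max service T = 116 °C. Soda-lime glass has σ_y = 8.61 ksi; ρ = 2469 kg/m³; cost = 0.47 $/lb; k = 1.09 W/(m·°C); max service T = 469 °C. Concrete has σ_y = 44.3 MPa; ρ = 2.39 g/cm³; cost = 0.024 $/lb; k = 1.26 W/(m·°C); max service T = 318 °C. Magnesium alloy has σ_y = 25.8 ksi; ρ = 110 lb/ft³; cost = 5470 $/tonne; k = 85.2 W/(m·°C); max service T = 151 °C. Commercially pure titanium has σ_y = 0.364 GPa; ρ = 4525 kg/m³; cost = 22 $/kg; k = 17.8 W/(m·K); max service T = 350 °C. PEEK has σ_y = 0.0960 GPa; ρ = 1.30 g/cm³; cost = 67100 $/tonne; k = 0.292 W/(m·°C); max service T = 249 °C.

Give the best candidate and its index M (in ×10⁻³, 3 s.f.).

commercially pure titanium, M = 4.22×10⁻³

Screen on constraints: cost ≤ 45 $/kg; k ≥ 0.691 W/(m·K); max service T ≥ 334 °C. Survivors: soda-lime glass, commercially pure titanium.
Normalizing units and computing the index:
  soda-lime glass: σ_y = 59.36 MPa, ρ = 2469 kg/m³
  commercially pure titanium: σ_y = 364.0 MPa, ρ = 4525 kg/m³
  commercially pure titanium: M = 4.22×10⁻³
  soda-lime glass: M = 3.12×10⁻³
Commercially pure titanium ranks first.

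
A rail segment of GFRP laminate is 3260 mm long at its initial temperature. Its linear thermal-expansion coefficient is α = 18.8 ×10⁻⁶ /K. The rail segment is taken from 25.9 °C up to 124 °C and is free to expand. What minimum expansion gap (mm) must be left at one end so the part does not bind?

ΔT = 124 − 25.9 = 98.10 K.
ΔL = α·L₀·ΔT = 18.8×10⁻⁶ × 3260 mm × 98.10 K = 6.01 mm.

6.01 mm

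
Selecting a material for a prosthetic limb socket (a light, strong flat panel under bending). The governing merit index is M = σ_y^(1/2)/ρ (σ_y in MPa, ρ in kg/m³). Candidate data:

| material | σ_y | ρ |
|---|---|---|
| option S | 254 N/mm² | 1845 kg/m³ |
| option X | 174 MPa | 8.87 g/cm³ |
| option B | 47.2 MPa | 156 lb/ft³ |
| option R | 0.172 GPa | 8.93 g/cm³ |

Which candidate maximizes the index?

Convert each candidate to consistent units, then evaluate M:
  option S: σ_y = 254.0 MPa, ρ = 1845 kg/m³
  option X: σ_y = 174.0 MPa, ρ = 8870 kg/m³
  option B: σ_y = 47.20 MPa, ρ = 2499 kg/m³
  option R: σ_y = 172.0 MPa, ρ = 8930 kg/m³
  option S: M = 8.64×10⁻³
  option B: M = 2.75×10⁻³
  option X: M = 1.49×10⁻³
  option R: M = 1.47×10⁻³
Option S has the largest M.

option S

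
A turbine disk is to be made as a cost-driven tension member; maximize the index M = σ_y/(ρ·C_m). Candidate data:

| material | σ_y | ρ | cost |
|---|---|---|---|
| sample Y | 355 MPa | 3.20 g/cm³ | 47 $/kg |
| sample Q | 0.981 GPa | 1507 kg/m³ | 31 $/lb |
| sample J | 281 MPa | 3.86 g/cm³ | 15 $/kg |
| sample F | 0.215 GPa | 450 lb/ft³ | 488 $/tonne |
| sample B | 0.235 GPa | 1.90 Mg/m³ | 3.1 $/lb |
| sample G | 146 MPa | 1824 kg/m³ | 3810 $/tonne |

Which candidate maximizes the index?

sample F

Convert each candidate to consistent units, then evaluate M:
  sample Y: σ_y = 355.0 MPa, ρ = 3200 kg/m³, cost = 47.00 $/kg
  sample Q: σ_y = 981.0 MPa, ρ = 1507 kg/m³, cost = 68.34 $/kg
  sample J: σ_y = 281.0 MPa, ρ = 3860 kg/m³, cost = 15.00 $/kg
  sample F: σ_y = 215.0 MPa, ρ = 7208 kg/m³, cost = 0.4880 $/kg
  sample B: σ_y = 235.0 MPa, ρ = 1900 kg/m³, cost = 6.834 $/kg
  sample G: σ_y = 146.0 MPa, ρ = 1824 kg/m³, cost = 3.810 $/kg
  sample F: M = 61.1 kN·m per $
  sample G: M = 21.0 kN·m per $
  sample B: M = 18.1 kN·m per $
  sample Q: M = 9.53 kN·m per $
  sample J: M = 4.85 kN·m per $
  sample Y: M = 2.36 kN·m per $
The maximum is for sample F.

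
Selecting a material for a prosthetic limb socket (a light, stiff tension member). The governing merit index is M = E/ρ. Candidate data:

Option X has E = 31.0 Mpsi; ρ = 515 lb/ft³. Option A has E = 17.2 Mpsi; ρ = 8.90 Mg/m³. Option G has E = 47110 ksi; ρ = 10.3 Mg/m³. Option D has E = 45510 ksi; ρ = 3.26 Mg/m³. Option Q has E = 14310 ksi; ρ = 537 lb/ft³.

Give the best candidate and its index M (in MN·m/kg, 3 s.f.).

After converting to SI:
  option X: E = 213.7 GPa, ρ = 8250 kg/m³
  option A: E = 118.6 GPa, ρ = 8900 kg/m³
  option G: E = 324.8 GPa, ρ = 10300 kg/m³
  option D: E = 313.8 GPa, ρ = 3260 kg/m³
  option Q: E = 98.66 GPa, ρ = 8602 kg/m³
  option D: M = 96.3 MN·m/kg
  option G: M = 31.5 MN·m/kg
  option X: M = 25.9 MN·m/kg
  option A: M = 13.3 MN·m/kg
  option Q: M = 11.5 MN·m/kg
Option D has the largest M.

option D, M = 96.3 MN·m/kg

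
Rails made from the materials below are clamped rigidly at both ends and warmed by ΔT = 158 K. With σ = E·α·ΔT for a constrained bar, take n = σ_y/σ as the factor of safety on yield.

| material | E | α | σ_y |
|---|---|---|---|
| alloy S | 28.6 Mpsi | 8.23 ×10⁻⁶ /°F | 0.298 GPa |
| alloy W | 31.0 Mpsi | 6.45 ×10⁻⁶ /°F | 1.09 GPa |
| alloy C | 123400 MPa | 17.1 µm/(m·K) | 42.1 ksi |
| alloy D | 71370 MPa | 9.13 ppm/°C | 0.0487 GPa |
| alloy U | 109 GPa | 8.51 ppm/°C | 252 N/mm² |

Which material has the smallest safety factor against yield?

alloy D

In consistent units (E in GPa, α in ×10⁻⁶/K, σ_y in MPa):
  alloy S: E = 197.2, α = 14.8, σ_y = 298.0 → σ = 462 MPa, n = 0.646
  alloy W: E = 213.7, α = 11.6, σ_y = 1090 → σ = 392 MPa, n = 2.78
  alloy C: E = 123.4, α = 17.1, σ_y = 290.3 → σ = 333 MPa, n = 0.871
  alloy D: E = 71.37, α = 9.13, σ_y = 48.70 → σ = 103 MPa, n = 0.473
  alloy U: E = 109.0, α = 8.51, σ_y = 252.0 → σ = 147 MPa, n = 1.72
Smallest n: alloy D with n = 0.473.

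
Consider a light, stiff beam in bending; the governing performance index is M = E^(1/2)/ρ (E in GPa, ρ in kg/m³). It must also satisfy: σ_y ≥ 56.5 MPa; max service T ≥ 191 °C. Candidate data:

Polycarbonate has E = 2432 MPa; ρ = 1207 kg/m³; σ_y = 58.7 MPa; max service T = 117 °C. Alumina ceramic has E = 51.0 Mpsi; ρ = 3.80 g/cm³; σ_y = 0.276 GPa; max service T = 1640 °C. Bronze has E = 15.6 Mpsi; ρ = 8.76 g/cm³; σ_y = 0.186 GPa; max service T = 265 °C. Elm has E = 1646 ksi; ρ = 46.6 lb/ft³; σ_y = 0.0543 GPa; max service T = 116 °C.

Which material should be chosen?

alumina ceramic

Screen on constraints: σ_y ≥ 56.5 MPa; max service T ≥ 191 °C. Survivors: alumina ceramic, bronze.
Putting every candidate on a common basis:
  alumina ceramic: E = 351.6 GPa, ρ = 3800 kg/m³
  bronze: E = 107.6 GPa, ρ = 8760 kg/m³
  alumina ceramic: M = 4.93×10⁻³
  bronze: M = 1.18×10⁻³
Highest index: alumina ceramic.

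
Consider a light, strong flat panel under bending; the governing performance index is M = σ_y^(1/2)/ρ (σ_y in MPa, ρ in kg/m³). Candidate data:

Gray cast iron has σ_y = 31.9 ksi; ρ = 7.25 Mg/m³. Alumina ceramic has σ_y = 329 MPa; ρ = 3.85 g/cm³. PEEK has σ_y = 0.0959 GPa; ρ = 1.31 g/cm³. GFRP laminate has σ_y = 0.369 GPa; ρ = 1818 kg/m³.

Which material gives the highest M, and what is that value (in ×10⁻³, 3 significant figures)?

GFRP laminate, M = 10.6×10⁻³

Putting every candidate on a common basis:
  gray cast iron: σ_y = 219.9 MPa, ρ = 7250 kg/m³
  alumina ceramic: σ_y = 329.0 MPa, ρ = 3850 kg/m³
  PEEK: σ_y = 95.90 MPa, ρ = 1310 kg/m³
  GFRP laminate: σ_y = 369.0 MPa, ρ = 1818 kg/m³
  GFRP laminate: M = 10.6×10⁻³
  PEEK: M = 7.48×10⁻³
  alumina ceramic: M = 4.71×10⁻³
  gray cast iron: M = 2.05×10⁻³
Highest index: GFRP laminate.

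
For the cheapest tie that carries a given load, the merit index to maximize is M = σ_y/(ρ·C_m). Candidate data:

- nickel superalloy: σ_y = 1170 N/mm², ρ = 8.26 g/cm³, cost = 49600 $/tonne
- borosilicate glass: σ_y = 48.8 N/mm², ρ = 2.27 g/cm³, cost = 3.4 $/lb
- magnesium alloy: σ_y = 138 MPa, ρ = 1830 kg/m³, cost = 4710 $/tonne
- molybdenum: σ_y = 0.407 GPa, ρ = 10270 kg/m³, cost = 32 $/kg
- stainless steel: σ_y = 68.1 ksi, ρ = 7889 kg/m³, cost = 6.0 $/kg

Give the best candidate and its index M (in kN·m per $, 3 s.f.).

In SI units:
  nickel superalloy: σ_y = 1170 MPa, ρ = 8260 kg/m³, cost = 49.60 $/kg
  borosilicate glass: σ_y = 48.80 MPa, ρ = 2270 kg/m³, cost = 7.496 $/kg
  magnesium alloy: σ_y = 138.0 MPa, ρ = 1830 kg/m³, cost = 4.710 $/kg
  molybdenum: σ_y = 407.0 MPa, ρ = 10270 kg/m³, cost = 32.00 $/kg
  stainless steel: σ_y = 469.5 MPa, ρ = 7889 kg/m³, cost = 6.000 $/kg
  magnesium alloy: M = 16.0 kN·m per $
  stainless steel: M = 9.92 kN·m per $
  borosilicate glass: M = 2.87 kN·m per $
  nickel superalloy: M = 2.86 kN·m per $
  molybdenum: M = 1.24 kN·m per $
The maximum is for magnesium alloy.

magnesium alloy, M = 16.0 kN·m per $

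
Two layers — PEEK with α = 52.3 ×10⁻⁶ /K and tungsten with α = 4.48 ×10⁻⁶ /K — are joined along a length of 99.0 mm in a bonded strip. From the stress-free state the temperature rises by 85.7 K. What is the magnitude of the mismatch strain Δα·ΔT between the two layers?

Δα = |52.3 − 4.48|×10⁻⁶/K = 47.8×10⁻⁶/K.
Mismatch strain = Δα·ΔT = 47.8×10⁻⁶ × 85.7 = 4.10×10⁻³.

4.10×10⁻³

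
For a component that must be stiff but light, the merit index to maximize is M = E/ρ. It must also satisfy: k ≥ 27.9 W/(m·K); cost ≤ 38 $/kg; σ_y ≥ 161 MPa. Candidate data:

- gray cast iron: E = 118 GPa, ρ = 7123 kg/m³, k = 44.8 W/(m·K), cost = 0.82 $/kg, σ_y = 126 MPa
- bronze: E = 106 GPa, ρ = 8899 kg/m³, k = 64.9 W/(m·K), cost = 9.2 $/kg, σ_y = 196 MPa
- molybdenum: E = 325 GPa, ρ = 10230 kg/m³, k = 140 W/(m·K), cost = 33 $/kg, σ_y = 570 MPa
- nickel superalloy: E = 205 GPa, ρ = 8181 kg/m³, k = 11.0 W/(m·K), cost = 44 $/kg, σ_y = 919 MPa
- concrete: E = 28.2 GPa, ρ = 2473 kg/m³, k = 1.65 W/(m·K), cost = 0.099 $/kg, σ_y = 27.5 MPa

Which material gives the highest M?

molybdenum

Screen on constraints: k ≥ 27.9 W/(m·K); cost ≤ 38 $/kg; σ_y ≥ 161 MPa. Survivors: bronze, molybdenum.
Computing M directly (units already consistent):
  molybdenum: M = 31.8 MN·m/kg
  bronze: M = 11.9 MN·m/kg
The maximum is for molybdenum.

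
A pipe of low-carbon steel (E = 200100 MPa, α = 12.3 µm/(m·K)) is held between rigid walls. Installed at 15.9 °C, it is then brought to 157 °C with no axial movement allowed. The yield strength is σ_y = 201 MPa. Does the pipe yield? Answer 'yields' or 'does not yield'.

E = 200100 MPa = 200.1 GPa.
ΔT = 141.1 K. Constrained thermal stress σ = E·α·ΔT = 200.1×10³ MPa × 12.3×10⁻⁶ × 141.1 = 347 MPa (compressive).
Compare to σ_y = 201 MPa: σ ≥ σ_y, so it yields.

yields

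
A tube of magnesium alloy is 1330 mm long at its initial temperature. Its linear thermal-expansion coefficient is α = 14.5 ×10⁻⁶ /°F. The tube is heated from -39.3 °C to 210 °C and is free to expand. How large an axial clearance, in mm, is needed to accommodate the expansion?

Convert α: 14.5×10⁻⁶/°F × (9/5) = 26.1×10⁻⁶/K.
ΔT = 210 − (-39.3) = 249.3 K.
ΔL = α·L₀·ΔT = 26.1×10⁻⁶ × 1330 mm × 249.3 K = 8.65 mm.

8.65 mm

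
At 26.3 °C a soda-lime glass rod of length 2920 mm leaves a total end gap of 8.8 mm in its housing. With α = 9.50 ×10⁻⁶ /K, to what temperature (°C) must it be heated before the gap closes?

α·L₀·ΔT = 8.8 mm ⇒ ΔT = 8.8 / (9.50×10⁻⁶ × 2920.0) = 317.2 K.
T = 26.3 + 317.2 = 343.5 °C.

344 °C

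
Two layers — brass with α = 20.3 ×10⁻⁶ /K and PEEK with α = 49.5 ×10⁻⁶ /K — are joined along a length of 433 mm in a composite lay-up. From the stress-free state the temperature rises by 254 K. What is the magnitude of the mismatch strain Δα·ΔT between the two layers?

Δα = |20.3 − 49.5|×10⁻⁶/K = 29.2×10⁻⁶/K.
Mismatch strain = Δα·ΔT = 29.2×10⁻⁶ × 254.0 = 7.42×10⁻³.

7.42×10⁻³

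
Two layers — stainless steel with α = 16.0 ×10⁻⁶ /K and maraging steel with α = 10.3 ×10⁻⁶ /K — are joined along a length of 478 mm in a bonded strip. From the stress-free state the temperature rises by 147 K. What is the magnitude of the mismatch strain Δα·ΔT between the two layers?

Δα = |16.0 − 10.3|×10⁻⁶/K = 5.70×10⁻⁶/K.
Mismatch strain = Δα·ΔT = 5.70×10⁻⁶ × 147.0 = 8.38×10⁻⁴.

8.38×10⁻⁴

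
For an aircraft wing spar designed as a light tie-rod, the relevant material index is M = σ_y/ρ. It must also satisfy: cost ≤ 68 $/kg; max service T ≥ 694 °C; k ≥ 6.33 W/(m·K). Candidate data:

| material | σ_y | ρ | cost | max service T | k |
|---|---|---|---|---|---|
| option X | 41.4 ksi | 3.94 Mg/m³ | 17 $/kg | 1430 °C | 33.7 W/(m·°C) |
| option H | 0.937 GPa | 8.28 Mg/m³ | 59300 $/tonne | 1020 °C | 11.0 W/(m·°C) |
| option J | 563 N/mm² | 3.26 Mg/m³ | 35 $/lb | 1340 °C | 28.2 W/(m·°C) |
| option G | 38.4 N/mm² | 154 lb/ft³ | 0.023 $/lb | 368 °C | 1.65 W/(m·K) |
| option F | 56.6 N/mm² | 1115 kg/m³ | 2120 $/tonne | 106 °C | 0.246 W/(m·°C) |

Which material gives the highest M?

Screen on constraints: cost ≤ 68 $/kg; max service T ≥ 694 °C; k ≥ 6.33 W/(m·K). Survivors: option X, option H.
Convert each candidate to consistent units, then evaluate M:
  option X: σ_y = 285.4 MPa, ρ = 3940 kg/m³
  option H: σ_y = 937.0 MPa, ρ = 8280 kg/m³
  option H: M = 113 kN·m/kg
  option X: M = 72.4 kN·m/kg
The maximum is for option H.

option H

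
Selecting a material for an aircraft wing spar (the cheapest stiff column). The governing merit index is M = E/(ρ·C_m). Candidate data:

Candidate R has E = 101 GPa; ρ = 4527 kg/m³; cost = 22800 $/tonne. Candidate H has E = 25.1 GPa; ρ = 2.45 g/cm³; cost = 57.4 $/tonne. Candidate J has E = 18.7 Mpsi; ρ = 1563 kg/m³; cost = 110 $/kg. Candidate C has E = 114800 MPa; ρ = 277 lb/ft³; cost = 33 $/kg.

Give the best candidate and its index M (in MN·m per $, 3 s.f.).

Putting every candidate on a common basis:
  candidate R: E = 101.0 GPa, ρ = 4527 kg/m³, cost = 22.80 $/kg
  candidate H: E = 25.10 GPa, ρ = 2450 kg/m³, cost = 0.05740 $/kg
  candidate J: E = 128.9 GPa, ρ = 1563 kg/m³, cost = 110.0 $/kg
  candidate C: E = 114.8 GPa, ρ = 4437 kg/m³, cost = 33.00 $/kg
  candidate H: M = 178 MN·m per $
  candidate R: M = 0.979 MN·m per $
  candidate C: M = 0.784 MN·m per $
  candidate J: M = 0.750 MN·m per $
Candidate H has the largest M.

candidate H, M = 178 MN·m per $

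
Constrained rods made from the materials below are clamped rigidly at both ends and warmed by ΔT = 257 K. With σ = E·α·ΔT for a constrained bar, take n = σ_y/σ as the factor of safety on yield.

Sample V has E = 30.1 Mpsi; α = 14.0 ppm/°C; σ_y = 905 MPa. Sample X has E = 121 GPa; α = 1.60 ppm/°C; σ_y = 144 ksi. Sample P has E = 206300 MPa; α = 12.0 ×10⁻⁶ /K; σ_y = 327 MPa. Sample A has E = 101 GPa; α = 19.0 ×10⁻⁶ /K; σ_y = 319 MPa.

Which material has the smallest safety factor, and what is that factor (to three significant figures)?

With everything in SI (GPa, ×10⁻⁶/K, MPa):
  sample V: E = 207.5, α = 14.0, σ_y = 905.0 → σ = 747 MPa, n = 1.21
  sample X: E = 121.0, α = 1.60, σ_y = 992.8 → σ = 49.8 MPa, n = 20.0
  sample P: E = 206.3, α = 12.0, σ_y = 327.0 → σ = 636 MPa, n = 0.514
  sample A: E = 101.0, α = 19.0, σ_y = 319.0 → σ = 493 MPa, n = 0.647
Sample P has the lowest safety factor, n = 0.514.

sample P, n = 0.514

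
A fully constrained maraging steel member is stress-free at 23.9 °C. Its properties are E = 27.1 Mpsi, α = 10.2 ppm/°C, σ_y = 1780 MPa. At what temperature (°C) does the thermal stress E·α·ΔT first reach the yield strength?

958 °C

E = 27.1 Mpsi = 186.8 GPa.
E·α·ΔT = 1780 MPa ⇒ ΔT = 1780 / (186.8×10³ × 10.2×10⁻⁶) = 934.0 K.
T = 23.9 + 934.0 = 957.9 °C.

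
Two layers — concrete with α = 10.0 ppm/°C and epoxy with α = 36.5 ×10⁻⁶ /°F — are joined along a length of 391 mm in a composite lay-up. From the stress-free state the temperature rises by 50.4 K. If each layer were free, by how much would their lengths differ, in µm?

1100 µm

epoxy: α = 36.5×10⁻⁶/°F × 9/5 = 65.7×10⁻⁶/K.
Δα = |10.0 − 65.7|×10⁻⁶/K = 55.7×10⁻⁶/K.
ΔL_mismatch = Δα·L·ΔT = 55.7×10⁻⁶ × 391.0 mm × 50.4 K = 1100 µm.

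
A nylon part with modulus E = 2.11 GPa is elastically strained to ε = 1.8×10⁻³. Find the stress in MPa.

3.80 MPa

σ = E·ε = 2110 MPa × 1.8×10⁻³ = 3.80 MPa.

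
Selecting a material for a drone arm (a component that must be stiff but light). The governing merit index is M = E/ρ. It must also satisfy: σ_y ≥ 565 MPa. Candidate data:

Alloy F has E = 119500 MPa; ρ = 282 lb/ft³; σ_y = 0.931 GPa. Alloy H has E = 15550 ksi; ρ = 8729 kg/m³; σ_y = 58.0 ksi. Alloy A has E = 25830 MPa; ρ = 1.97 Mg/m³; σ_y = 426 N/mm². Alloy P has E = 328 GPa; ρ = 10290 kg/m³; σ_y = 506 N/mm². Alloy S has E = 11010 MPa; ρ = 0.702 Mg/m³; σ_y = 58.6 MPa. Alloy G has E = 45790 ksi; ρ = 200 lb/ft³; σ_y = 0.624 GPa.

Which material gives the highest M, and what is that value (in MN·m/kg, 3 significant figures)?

alloy G, M = 98.5 MN·m/kg

Screen on constraints: σ_y ≥ 565 MPa. Survivors: alloy F, alloy G.
Putting every candidate on a common basis:
  alloy F: E = 119.5 GPa, ρ = 4517 kg/m³
  alloy G: E = 315.7 GPa, ρ = 3204 kg/m³
  alloy G: M = 98.5 MN·m/kg
  alloy F: M = 26.5 MN·m/kg
Alloy G ranks first.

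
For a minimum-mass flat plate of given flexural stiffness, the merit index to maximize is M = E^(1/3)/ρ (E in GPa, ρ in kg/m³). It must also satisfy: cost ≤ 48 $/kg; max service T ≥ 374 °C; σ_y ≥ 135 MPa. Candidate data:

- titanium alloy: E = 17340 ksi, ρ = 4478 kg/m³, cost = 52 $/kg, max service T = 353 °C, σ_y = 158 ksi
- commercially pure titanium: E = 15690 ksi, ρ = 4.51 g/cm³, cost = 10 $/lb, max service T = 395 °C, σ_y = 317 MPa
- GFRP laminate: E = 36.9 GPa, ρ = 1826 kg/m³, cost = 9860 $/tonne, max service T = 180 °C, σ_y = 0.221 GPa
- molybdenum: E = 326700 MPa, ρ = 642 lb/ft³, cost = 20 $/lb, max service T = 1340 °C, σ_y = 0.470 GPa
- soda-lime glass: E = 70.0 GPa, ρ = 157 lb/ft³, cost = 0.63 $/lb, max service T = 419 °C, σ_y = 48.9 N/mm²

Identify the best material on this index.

Screen on constraints: cost ≤ 48 $/kg; max service T ≥ 374 °C; σ_y ≥ 135 MPa. Survivors: commercially pure titanium, molybdenum.
Normalizing units and computing the index:
  commercially pure titanium: E = 108.2 GPa, ρ = 4510 kg/m³
  molybdenum: E = 326.7 GPa, ρ = 10280 kg/m³
  commercially pure titanium: M = 1.06×10⁻³
  molybdenum: M = 0.670×10⁻³
Highest index: commercially pure titanium.

commercially pure titanium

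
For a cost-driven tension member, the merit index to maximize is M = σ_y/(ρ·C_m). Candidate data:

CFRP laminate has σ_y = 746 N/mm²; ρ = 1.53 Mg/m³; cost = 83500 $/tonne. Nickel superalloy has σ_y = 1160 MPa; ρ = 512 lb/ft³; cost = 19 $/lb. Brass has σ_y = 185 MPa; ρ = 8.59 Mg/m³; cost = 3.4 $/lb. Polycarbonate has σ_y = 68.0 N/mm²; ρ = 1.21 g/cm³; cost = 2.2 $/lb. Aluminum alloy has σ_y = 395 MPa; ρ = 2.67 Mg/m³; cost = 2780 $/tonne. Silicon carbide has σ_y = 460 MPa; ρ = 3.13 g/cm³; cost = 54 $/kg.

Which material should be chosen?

Convert each candidate to consistent units, then evaluate M:
  CFRP laminate: σ_y = 746.0 MPa, ρ = 1530 kg/m³, cost = 83.50 $/kg
  nickel superalloy: σ_y = 1160 MPa, ρ = 8201 kg/m³, cost = 41.89 $/kg
  brass: σ_y = 185.0 MPa, ρ = 8590 kg/m³, cost = 7.496 $/kg
  polycarbonate: σ_y = 68.00 MPa, ρ = 1210 kg/m³, cost = 4.850 $/kg
  aluminum alloy: σ_y = 395.0 MPa, ρ = 2670 kg/m³, cost = 2.780 $/kg
  silicon carbide: σ_y = 460.0 MPa, ρ = 3130 kg/m³, cost = 54.00 $/kg
  aluminum alloy: M = 53.2 kN·m per $
  polycarbonate: M = 11.6 kN·m per $
  CFRP laminate: M = 5.84 kN·m per $
  nickel superalloy: M = 3.38 kN·m per $
  brass: M = 2.87 kN·m per $
  silicon carbide: M = 2.72 kN·m per $
Highest index: aluminum alloy.

aluminum alloy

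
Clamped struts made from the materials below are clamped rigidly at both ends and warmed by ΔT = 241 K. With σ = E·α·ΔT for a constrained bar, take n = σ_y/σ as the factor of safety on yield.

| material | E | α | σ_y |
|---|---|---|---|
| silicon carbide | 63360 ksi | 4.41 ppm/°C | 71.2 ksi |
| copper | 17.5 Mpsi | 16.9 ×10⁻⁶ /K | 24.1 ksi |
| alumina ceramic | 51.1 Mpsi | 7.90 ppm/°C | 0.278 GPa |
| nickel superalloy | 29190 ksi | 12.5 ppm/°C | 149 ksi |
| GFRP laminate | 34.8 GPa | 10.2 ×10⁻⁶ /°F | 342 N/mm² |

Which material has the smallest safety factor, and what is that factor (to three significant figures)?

copper, n = 0.338

Per material, after unit conversion:
  silicon carbide: E = 436.9, α = 4.41, σ_y = 490.9 → σ = 464 MPa, n = 1.06
  copper: E = 120.7, α = 16.9, σ_y = 166.2 → σ = 491 MPa, n = 0.338
  alumina ceramic: E = 352.3, α = 7.90, σ_y = 278.0 → σ = 671 MPa, n = 0.414
  nickel superalloy: E = 201.3, α = 12.5, σ_y = 1027 → σ = 606 MPa, n = 1.69
  GFRP laminate: E = 34.80, α = 18.4, σ_y = 342.0 → σ = 154 MPa, n = 2.22
Copper has the lowest safety factor, n = 0.338.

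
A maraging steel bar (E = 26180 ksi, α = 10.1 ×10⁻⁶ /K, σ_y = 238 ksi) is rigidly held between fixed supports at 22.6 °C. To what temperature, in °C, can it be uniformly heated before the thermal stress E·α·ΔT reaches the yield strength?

923 °C

E = 26180 ksi = 180.5 GPa.
σ_y = 238 ksi = 1641 MPa.
E·α·ΔT = 1641 MPa ⇒ ΔT = 1641 / (180.5×10³ × 10.1×10⁻⁶) = 900.1 K.
T = 22.6 + 900.1 = 922.7 °C.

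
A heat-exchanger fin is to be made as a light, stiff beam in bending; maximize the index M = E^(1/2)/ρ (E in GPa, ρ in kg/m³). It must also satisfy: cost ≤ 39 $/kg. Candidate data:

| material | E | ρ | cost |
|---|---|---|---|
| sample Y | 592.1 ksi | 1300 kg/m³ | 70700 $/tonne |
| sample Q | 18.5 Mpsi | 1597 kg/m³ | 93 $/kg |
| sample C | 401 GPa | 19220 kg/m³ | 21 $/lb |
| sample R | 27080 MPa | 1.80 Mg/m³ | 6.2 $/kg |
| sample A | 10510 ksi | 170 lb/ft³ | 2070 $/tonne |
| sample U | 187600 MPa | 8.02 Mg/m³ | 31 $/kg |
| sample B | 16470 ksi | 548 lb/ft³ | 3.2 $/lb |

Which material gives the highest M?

Screen on constraints: cost ≤ 39 $/kg. Survivors: sample R, sample A, sample U, sample B.
Convert each candidate to consistent units, then evaluate M:
  sample R: E = 27.08 GPa, ρ = 1800 kg/m³
  sample A: E = 72.46 GPa, ρ = 2723 kg/m³
  sample U: E = 187.6 GPa, ρ = 8020 kg/m³
  sample B: E = 113.6 GPa, ρ = 8778 kg/m³
  sample A: M = 3.13×10⁻³
  sample R: M = 2.89×10⁻³
  sample U: M = 1.71×10⁻³
  sample B: M = 1.21×10⁻³
Highest index: sample A.

sample A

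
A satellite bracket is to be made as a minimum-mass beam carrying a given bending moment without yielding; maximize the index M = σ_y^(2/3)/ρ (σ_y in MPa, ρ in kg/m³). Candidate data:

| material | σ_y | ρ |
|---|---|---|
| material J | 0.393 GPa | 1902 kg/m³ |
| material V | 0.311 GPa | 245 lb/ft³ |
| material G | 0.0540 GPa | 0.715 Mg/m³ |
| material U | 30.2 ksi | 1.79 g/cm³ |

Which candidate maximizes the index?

material J

Putting every candidate on a common basis:
  material J: σ_y = 393.0 MPa, ρ = 1902 kg/m³
  material V: σ_y = 311.0 MPa, ρ = 3925 kg/m³
  material G: σ_y = 54.00 MPa, ρ = 715.0 kg/m³
  material U: σ_y = 208.2 MPa, ρ = 1790 kg/m³
  material J: M = 28.2×10⁻³
  material G: M = 20.0×10⁻³
  material U: M = 19.6×10⁻³
  material V: M = 11.7×10⁻³
Material J has the largest M.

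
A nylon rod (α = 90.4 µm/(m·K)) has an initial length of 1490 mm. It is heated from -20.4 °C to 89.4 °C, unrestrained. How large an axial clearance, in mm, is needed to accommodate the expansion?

14.8 mm

ΔT = 89.4 − (-20.4) = 109.8 K.
ΔL = α·L₀·ΔT = 90.4×10⁻⁶ × 1490 mm × 109.8 K = 14.8 mm.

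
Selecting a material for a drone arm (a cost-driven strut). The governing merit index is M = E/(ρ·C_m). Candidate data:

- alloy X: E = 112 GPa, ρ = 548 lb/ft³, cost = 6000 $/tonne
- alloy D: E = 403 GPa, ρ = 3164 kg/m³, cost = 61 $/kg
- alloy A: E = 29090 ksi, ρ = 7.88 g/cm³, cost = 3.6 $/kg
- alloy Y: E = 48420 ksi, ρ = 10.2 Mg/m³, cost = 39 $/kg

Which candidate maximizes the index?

alloy A

Putting every candidate on a common basis:
  alloy X: E = 112.0 GPa, ρ = 8778 kg/m³, cost = 6.000 $/kg
  alloy D: E = 403.0 GPa, ρ = 3164 kg/m³, cost = 61.00 $/kg
  alloy A: E = 200.6 GPa, ρ = 7880 kg/m³, cost = 3.600 $/kg
  alloy Y: E = 333.8 GPa, ρ = 10200 kg/m³, cost = 39.00 $/kg
  alloy A: M = 7.07 MN·m per $
  alloy X: M = 2.13 MN·m per $
  alloy D: M = 2.09 MN·m per $
  alloy Y: M = 0.839 MN·m per $
Highest index: alloy A.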